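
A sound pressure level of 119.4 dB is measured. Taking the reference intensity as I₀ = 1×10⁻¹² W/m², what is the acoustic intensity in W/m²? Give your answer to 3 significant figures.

0.871 W/m²

I = I₀·10^(L/10) = 10⁻¹² × 10^(119.4/10) = 10^(-0.060).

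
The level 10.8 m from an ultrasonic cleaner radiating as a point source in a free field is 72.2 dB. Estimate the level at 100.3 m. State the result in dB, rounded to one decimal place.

For a point source, L₂ = L₁ − 20·log₁₀(r₂/r₁).
L₂ = 72.2 − 20·log₁₀(100.3/10.8) = 72.2 − 19.358 = 52.84 dB.

52.8 dB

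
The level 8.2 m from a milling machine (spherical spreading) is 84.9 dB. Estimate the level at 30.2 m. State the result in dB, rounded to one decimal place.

73.6 dB

For a point source, L₂ = L₁ − 20·log₁₀(r₂/r₁).
L₂ = 84.9 − 20·log₁₀(30.2/8.2) = 84.9 − 11.324 = 73.58 dB.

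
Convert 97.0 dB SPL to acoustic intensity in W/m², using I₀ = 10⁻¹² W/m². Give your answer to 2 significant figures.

0.0050 W/m²

I = I₀·10^(L/10) = 10⁻¹² × 10^(97.0/10) = 10^(-2.300).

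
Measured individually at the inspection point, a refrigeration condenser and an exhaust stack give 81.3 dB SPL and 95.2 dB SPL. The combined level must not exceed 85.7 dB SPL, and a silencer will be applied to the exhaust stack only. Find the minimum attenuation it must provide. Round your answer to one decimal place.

11.5 dB

Everything except the exhaust stack sums to 10^(81.3/10) = 1.349e+08 in linear terms, 81.30 dB SPL.
To meet 85.7 dB SPL overall, the treated exhaust stack may contribute at most 10^(85.7/10) − 1.349e+08 = 2.366e+08, i.e. 83.74 dB SPL.
Required insertion loss = 95.2 − 83.74 = 11.46 dB.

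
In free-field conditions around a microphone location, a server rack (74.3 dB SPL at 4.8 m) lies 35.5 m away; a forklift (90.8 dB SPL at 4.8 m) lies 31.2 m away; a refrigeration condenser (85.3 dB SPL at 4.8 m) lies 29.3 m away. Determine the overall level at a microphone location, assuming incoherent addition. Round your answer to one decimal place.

75.8 dB SPL

Apply inverse-square spreading to bring every level to the receiver, then sum 10^(L/10).
server rack: 74.3 − 20·log₁₀(35.5/4.8) = 74.3 − 17.38 = 56.92 dB SPL.
forklift: 90.8 − 20·log₁₀(31.2/4.8) = 90.8 − 16.26 = 74.54 dB SPL.
refrigeration condenser: 85.3 − 20·log₁₀(29.3/4.8) = 85.3 − 15.71 = 69.59 dB SPL.
Σ 10^(L/10) = 3.804e+07 → L_total = 10·log₁₀(3.804e+07) = 75.80 dB SPL.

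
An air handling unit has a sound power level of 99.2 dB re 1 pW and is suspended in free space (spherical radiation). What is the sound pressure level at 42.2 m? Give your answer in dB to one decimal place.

The power spreads over a sphere of area 4π·r², so L_p = L_w − 10·log₁₀(4π·r²).
4π·r² = 2.238e+04 m², 10·log₁₀ of that is 43.498 dB.
L_p = 99.2 − 43.498 = 55.70 dB.

55.7 dB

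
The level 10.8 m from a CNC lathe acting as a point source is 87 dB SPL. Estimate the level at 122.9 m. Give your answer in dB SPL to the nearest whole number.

66 dB SPL

Point-source attenuation: ΔL = 20·log₁₀(r₂/r₁) = 20·log₁₀(122.9/10.8) = 21.123 dB.
L₂ = 87 − 20·log₁₀(122.9/10.8) = 87 − 21.123 = 65.88 dB SPL.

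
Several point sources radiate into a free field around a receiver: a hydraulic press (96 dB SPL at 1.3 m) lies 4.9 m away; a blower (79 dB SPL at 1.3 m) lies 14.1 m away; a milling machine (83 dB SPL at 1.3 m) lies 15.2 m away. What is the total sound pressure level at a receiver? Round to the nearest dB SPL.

Propagate each source to the receiver with L = L_ref − 20·log₁₀(r/r_ref), then add intensities.
hydraulic press: 96 − 20·log₁₀(4.9/1.3) = 96 − 11.53 = 84.47 dB SPL.
blower: 79 − 20·log₁₀(14.1/1.3) = 79 − 20.71 = 58.29 dB SPL.
milling machine: 83 − 20·log₁₀(15.2/1.3) = 83 − 21.36 = 61.64 dB SPL.
Σ 10^(L/10) = 2.824e+08 → L_total = 10·log₁₀(2.824e+08) = 84.51 dB SPL.

85 dB SPL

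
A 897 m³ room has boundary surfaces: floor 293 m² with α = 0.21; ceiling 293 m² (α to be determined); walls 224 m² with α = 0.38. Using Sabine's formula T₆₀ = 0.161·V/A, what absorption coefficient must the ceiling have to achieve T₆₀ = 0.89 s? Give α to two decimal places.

A = 0.161·V/T₆₀ = 0.161·897/0.89 = 162.27 m² sabins.
Absorption from the other surfaces = 293·0.21 + 224·0.38 = 146.65 m², so the ceiling must supply 15.62 m² over 293 m².
α = 15.62/293 = 0.053.

0.05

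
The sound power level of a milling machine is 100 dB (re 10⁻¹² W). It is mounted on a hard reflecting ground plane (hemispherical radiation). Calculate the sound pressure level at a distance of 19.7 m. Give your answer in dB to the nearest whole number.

66 dB

L_p = L_w − 10·log₁₀(2π·r²) with r = 19.7 m.
2π·r² = 2438 m², 10·log₁₀ of that is 33.871 dB.
L_p = 100 − 33.871 = 66.13 dB.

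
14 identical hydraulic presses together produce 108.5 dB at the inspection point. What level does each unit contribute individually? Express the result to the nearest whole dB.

97 dB

For N identical incoherent sources L_total = L₁ + 10·log₁₀ N, so L₁ = 108.5 − 10·log₁₀(14) = 108.5 − 11.461.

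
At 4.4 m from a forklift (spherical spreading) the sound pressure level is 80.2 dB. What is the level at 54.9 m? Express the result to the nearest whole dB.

Spherical spreading from a point source gives a 20·log₁₀(r₂/r₁) drop.
L₂ = 80.2 − 20·log₁₀(54.9/4.4) = 80.2 − 21.922 = 58.28 dB.

58 dB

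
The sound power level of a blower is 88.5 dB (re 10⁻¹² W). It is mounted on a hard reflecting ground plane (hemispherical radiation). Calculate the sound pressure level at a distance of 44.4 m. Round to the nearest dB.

48 dB

The power spreads over a hemisphere of area 2π·r², so L_p = L_w − 10·log₁₀(2π·r²).
2π·r² = 1.239e+04 m², 10·log₁₀ of that is 40.929 dB.
L_p = 88.5 − 40.929 = 47.57 dB.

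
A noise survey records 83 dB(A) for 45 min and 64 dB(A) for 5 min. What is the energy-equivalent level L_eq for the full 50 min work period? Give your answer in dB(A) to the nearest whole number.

Weight each interval's intensity by its duration and average over T = 50 min:
Σ tᵢ·10^(Lᵢ/10) = 45·10^(83/10) + 5·10^(64/10) = 8.991e+09.
L_eq = 10·log₁₀(8.991e+09/50) = 82.55 dB(A).

83 dB(A)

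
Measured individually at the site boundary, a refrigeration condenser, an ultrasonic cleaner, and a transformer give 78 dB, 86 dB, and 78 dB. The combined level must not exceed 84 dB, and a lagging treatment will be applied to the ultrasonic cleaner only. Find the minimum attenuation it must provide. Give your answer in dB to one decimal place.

The untreated sources together contribute 10^(78/10) + 10^(78/10) = 1.262e+08, i.e. 81.01 dB.
The limit corresponds to 10^(84/10) = 2.512e+08; subtracting the fixed part leaves 1.250e+08 for the ultrasonic cleaner, i.e. 80.97 dB.
Required insertion loss = 86 − 80.97 = 5.03 dB.

5.0 dB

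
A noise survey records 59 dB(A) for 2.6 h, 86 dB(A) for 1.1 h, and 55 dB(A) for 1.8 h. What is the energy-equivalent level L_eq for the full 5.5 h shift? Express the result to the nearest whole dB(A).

79 dB(A)

Weight each interval's intensity by its duration and average over T = 5.5 h:
Σ tᵢ·10^(Lᵢ/10) = 2.6·10^(59/10) + 1.1·10^(86/10) + 1.8·10^(55/10) = 4.406e+08.
L_eq = 10·log₁₀(4.406e+08/5.5) = 79.04 dB(A).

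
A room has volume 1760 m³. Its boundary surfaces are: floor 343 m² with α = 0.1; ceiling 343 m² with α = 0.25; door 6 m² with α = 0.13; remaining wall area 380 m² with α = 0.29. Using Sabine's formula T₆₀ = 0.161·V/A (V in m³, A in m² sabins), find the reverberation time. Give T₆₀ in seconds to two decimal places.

1.23 s

A = Σ Sᵢαᵢ = 343·0.1 + 343·0.25 + 6·0.13 + 380·0.29 = 231.03 m².
T₆₀ = 0.161 × 1760 / 231.03 = 1.227 s.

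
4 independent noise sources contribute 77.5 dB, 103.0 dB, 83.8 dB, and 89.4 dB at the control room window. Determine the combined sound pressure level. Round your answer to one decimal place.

For uncorrelated sources the intensities add, so convert each level to linear form, sum, and take 10·log₁₀ of the total.
Σ 10^(L/10) = 10^(77.5/10) + 10^(103.0/10) + 10^(83.8/10) + 10^(89.4/10) = 2.112e+10.
L_total = 10·log₁₀(2.112e+10) = 103.25 dB.

103.2 dB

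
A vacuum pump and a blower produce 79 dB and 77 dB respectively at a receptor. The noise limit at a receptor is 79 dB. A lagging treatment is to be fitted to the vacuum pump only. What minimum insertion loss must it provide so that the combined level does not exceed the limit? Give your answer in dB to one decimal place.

4.3 dB

Everything except the vacuum pump sums to 10^(77/10) = 5.012e+07 in linear terms, 77.00 dB.
The limit corresponds to 10^(79/10) = 7.943e+07; subtracting the fixed part leaves 2.931e+07 for the vacuum pump, i.e. 74.67 dB.
Required insertion loss = 79 − 74.67 = 4.33 dB.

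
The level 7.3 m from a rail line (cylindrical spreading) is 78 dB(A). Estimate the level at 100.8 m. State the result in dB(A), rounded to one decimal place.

66.6 dB(A)

Line-source attenuation: ΔL = 10·log₁₀(r₂/r₁) = 10·log₁₀(100.8/7.3) = 11.401 dB.
L₂ = 78 − 10·log₁₀(100.8/7.3) = 78 − 11.401 = 66.60 dB(A).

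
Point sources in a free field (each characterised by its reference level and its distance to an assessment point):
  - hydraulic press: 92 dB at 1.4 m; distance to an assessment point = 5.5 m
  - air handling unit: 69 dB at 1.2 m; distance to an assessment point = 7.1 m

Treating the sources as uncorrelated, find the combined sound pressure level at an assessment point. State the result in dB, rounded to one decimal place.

First find each source's level at the receiver (point-source: −20·log₁₀(r/r_ref)), then combine on an intensity basis.
hydraulic press: 92 − 20·log₁₀(5.5/1.4) = 92 − 11.88 = 80.12 dB.
air handling unit: 69 − 20·log₁₀(7.1/1.2) = 69 − 15.44 = 53.56 dB.
Σ 10^(L/10) = 1.029e+08 → L_total = 10·log₁₀(1.029e+08) = 80.12 dB.

80.1 dB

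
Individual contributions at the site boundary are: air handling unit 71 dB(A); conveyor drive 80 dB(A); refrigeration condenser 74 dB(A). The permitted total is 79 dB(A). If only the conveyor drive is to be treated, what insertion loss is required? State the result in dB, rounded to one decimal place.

Everything except the conveyor drive sums to 10^(71/10) + 10^(74/10) = 3.771e+07 in linear terms, 75.76 dB(A).
The limit corresponds to 10^(79/10) = 7.943e+07; subtracting the fixed part leaves 4.172e+07 for the conveyor drive, i.e. 76.20 dB(A).
So the conveyor drive must be reduced from 80 to 76.20 dB(A): IL = 3.80 dB.

3.8 dB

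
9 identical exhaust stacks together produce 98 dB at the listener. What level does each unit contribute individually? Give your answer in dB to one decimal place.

88.5 dB

Dividing the total intensity by 9 lowers the level by 10·log₁₀ 9 = 9.542 dB: L₁ = 98 − 9.542.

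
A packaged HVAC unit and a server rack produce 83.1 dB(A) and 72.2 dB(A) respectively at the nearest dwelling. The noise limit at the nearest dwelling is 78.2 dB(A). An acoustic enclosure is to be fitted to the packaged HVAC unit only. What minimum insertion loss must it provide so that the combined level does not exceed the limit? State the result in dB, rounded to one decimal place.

6.2 dB

The untreated sources together contribute 10^(72.2/10) = 1.660e+07, i.e. 72.20 dB(A).
To meet 78.2 dB(A) overall, the treated packaged HVAC unit may contribute at most 10^(78.2/10) − 1.660e+07 = 4.947e+07, i.e. 76.94 dB(A).
Required insertion loss = 83.1 − 76.94 = 6.16 dB.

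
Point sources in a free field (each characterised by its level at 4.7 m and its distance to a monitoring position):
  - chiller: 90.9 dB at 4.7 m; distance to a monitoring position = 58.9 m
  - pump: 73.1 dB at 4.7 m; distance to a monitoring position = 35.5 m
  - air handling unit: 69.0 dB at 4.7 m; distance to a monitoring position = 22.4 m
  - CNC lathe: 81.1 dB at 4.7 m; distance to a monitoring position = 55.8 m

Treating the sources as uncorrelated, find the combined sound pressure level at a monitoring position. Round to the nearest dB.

70 dB

Apply inverse-square spreading to bring every level to the receiver, then sum 10^(L/10).
chiller: 90.9 − 20·log₁₀(58.9/4.7) = 90.9 − 21.96 = 68.94 dB.
pump: 73.1 − 20·log₁₀(35.5/4.7) = 73.1 − 17.56 = 55.54 dB.
air handling unit: 69.0 − 20·log₁₀(22.4/4.7) = 69.0 − 13.56 = 55.44 dB.
CNC lathe: 81.1 − 20·log₁₀(55.8/4.7) = 81.1 − 21.49 = 59.61 dB.
Σ 10^(L/10) = 9.455e+06 → L_total = 10·log₁₀(9.455e+06) = 69.76 dB.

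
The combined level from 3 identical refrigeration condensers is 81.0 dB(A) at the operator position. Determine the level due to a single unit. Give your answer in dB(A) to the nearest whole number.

76 dB(A)

Dividing the total intensity by 3 lowers the level by 10·log₁₀ 3 = 4.771 dB: L₁ = 81.0 − 4.771.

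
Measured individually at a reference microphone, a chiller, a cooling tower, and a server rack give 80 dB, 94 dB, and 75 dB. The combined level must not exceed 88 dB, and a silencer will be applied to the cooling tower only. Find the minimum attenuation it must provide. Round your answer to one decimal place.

The untreated sources together contribute 10^(80/10) + 10^(75/10) = 1.316e+08, i.e. 81.19 dB.
To meet 88 dB overall, the treated cooling tower may contribute at most 10^(88/10) − 1.316e+08 = 4.993e+08, i.e. 86.98 dB.
So the cooling tower must be reduced from 94 to 86.98 dB: IL = 7.02 dB.

7.0 dB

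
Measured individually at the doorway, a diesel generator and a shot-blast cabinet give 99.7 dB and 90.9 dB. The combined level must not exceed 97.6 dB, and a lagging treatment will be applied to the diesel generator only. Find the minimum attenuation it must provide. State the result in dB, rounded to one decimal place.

Fixed contribution from the other source: Σ 10^(L/10) = 10^(90.9/10) = 1.230e+09 (90.90 dB).
The limit corresponds to 10^(97.6/10) = 5.754e+09; subtracting the fixed part leaves 4.524e+09 for the diesel generator, i.e. 96.56 dB.
Required insertion loss = 99.7 − 96.56 = 3.14 dB.

3.1 dB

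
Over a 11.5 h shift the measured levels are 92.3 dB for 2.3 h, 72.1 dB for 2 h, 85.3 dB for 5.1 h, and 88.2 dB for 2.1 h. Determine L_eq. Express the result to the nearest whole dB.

L_eq = 10·log₁₀[(1/T)·Σ tᵢ·10^(Lᵢ/10)] with T = 11.5 h.
Σ tᵢ·10^(Lᵢ/10) = 2.3·10^(92.3/10) + 2·10^(72.1/10) + 5.1·10^(85.3/10) + 2.1·10^(88.2/10) = 7.054e+09.
L_eq = 10·log₁₀(7.054e+09/11.5) = 87.88 dB.

88 dB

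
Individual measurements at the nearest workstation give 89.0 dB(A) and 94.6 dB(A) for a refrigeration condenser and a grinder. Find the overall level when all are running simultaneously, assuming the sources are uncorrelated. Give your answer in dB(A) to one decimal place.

For uncorrelated sources the intensities add, so convert each level to linear form, sum, and take 10·log₁₀ of the total.
Σ 10^(L/10) = 10^(89.0/10) + 10^(94.6/10) = 3.678e+09.
L_total = 10·log₁₀(3.678e+09) = 95.66 dB(A).

95.7 dB(A)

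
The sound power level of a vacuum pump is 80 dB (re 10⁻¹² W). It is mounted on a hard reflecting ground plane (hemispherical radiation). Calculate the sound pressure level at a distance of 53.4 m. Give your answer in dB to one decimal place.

L_p = L_w − 10·log₁₀(2π·r²) with r = 53.4 m.
2π·r² = 1.792e+04 m², 10·log₁₀ of that is 42.533 dB.
L_p = 80 − 42.533 = 37.47 dB.

37.5 dB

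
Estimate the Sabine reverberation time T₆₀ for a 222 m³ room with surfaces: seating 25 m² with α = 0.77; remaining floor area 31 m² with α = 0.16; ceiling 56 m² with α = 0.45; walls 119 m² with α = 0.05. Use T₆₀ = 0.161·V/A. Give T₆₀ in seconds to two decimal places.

Summing Sᵢαᵢ: 25·0.77 + 31·0.16 + 56·0.45 + 119·0.05 = 55.36 m².
T₆₀ = 0.161·V/A = 0.161·222/55.36 = 0.646 s.

0.65 s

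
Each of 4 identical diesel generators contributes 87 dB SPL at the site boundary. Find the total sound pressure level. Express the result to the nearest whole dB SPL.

93 dB SPL

N identical incoherent sources raise the level by 10·log₁₀ N.
L_total = 87 + 10·log₁₀(4) = 87 + 6.021 = 93.02 dB SPL.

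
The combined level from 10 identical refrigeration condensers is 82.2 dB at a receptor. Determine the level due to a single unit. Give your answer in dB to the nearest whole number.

10 equal contributions raise the level by 10·log₁₀ 10 = 10.000 dB, so each unit alone gives 82.2 − 10.000.

72 dB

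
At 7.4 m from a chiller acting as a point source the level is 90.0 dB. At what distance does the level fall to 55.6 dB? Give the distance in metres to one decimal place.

Point-source spreading drops the level by 20·log₁₀(r₂/r₁); inverting, r₂/r₁ = 10^(ΔL/20).
r₂ = 7.4·10^((90.0−55.6)/20) = 7.4·10^(34.4/20) = 388.36 m.

388.4 m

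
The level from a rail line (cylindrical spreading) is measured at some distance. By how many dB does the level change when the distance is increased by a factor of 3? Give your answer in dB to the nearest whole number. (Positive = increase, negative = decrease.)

-5 dB

Line-source spreading: ΔL = −10·log₁₀(r₂/r₁).
ΔL = −10·log₁₀(3) = -4.77 dB.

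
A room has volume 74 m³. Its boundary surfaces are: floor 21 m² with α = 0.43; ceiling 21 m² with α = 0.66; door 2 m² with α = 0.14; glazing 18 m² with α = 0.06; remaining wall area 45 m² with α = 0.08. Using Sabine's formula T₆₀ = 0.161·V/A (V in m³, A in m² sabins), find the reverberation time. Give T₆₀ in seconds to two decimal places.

0.43 s

Total absorption A = 21·0.43 + 21·0.66 + 2·0.14 + 18·0.06 + 45·0.08 = 27.85 m² sabins.
T₆₀ = 0.161·V/A = 0.161·74/27.85 = 0.428 s.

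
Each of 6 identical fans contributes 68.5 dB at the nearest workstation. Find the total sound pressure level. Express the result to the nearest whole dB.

L_total = L₁ + 10·log₁₀ N for N identical incoherent sources.
L_total = 68.5 + 10·log₁₀(6) = 68.5 + 7.782 = 76.28 dB.

76 dB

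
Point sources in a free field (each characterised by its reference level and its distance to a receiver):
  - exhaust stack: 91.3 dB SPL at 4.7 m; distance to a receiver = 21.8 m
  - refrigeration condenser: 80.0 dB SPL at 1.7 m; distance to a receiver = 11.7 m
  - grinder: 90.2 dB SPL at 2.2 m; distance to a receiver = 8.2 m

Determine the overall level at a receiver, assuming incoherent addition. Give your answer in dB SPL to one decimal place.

Apply inverse-square spreading to bring every level to the receiver, then sum 10^(L/10).
exhaust stack: 91.3 − 20·log₁₀(21.8/4.7) = 91.3 − 13.33 = 77.97 dB SPL.
refrigeration condenser: 80.0 − 20·log₁₀(11.7/1.7) = 80.0 − 16.75 = 63.25 dB SPL.
grinder: 90.2 − 20·log₁₀(8.2/2.2) = 90.2 − 11.43 = 78.77 dB SPL.
Σ 10^(L/10) = 1.402e+08 → L_total = 10·log₁₀(1.402e+08) = 81.47 dB SPL.

81.5 dB SPL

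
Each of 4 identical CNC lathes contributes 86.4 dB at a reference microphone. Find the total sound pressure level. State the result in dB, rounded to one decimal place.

With 4 equal, uncorrelated contributions the intensity is 4× that of one unit, giving a rise of 10·log₁₀ 4.
L_total = 86.4 + 10·log₁₀(4) = 86.4 + 6.021 = 92.42 dB.

92.4 dB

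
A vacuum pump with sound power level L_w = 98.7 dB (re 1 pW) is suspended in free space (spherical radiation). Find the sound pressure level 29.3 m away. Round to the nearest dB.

L_p = L_w − 10·log₁₀(4π·r²) with r = 29.3 m.
4π·r² = 1.079e+04 m², 10·log₁₀ of that is 40.329 dB.
L_p = 98.7 − 40.329 = 58.37 dB.

58 dB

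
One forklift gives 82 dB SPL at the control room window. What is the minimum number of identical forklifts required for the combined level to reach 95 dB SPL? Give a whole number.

N identical sources give L₁ + 10·log₁₀ N, so require 10·log₁₀ N ≥ 95 − 82 = 13.0 dB.
N ≥ 10^(13.0/10) = 19.953, so N = 20.

20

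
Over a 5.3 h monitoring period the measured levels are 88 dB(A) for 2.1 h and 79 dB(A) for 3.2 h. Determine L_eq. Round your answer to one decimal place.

L_eq = 10·log₁₀[(1/T)·Σ tᵢ·10^(Lᵢ/10)] with T = 5.3 h.
Σ tᵢ·10^(Lᵢ/10) = 2.1·10^(88/10) + 3.2·10^(79/10) = 1.579e+09.
L_eq = 10·log₁₀(1.579e+09/5.3) = 84.74 dB(A).

84.7 dB(A)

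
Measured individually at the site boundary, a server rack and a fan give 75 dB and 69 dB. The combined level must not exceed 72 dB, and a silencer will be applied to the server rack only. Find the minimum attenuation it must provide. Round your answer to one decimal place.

6.0 dB

Everything except the server rack sums to 10^(69/10) = 7.943e+06 in linear terms, 69.00 dB.
The limit corresponds to 10^(72/10) = 1.585e+07; subtracting the fixed part leaves 7.906e+06 for the server rack, i.e. 68.98 dB.
Required insertion loss = 75 − 68.98 = 6.02 dB.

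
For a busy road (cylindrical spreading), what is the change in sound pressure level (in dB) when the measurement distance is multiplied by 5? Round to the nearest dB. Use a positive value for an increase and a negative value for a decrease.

-7 dB

Line-source spreading: ΔL = −10·log₁₀(r₂/r₁).
ΔL = −10·log₁₀(5) = -6.99 dB.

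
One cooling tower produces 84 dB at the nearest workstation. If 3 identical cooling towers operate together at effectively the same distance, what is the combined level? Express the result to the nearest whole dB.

L_total = L₁ + 10·log₁₀ N for N identical incoherent sources.
L_total = 84 + 10·log₁₀(3) = 84 + 4.771 = 88.77 dB.

89 dB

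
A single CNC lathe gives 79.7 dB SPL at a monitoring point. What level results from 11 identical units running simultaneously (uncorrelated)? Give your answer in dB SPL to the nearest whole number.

90 dB SPL

N identical incoherent sources raise the level by 10·log₁₀ N.
L_total = 79.7 + 10·log₁₀(11) = 79.7 + 10.414 = 90.11 dB SPL.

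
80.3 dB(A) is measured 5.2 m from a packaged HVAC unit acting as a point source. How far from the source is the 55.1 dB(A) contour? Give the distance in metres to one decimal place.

Point-source spreading drops the level by 20·log₁₀(r₂/r₁); inverting, r₂/r₁ = 10^(ΔL/20).
r₂ = 5.2·10^((80.3−55.1)/20) = 5.2·10^(25.2/20) = 94.62 m.

94.6 m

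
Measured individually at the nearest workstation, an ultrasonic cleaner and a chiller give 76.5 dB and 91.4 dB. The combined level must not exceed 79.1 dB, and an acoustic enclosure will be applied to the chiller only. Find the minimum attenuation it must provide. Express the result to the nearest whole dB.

16 dB

Fixed contribution from the other source: Σ 10^(L/10) = 10^(76.5/10) = 4.467e+07 (76.50 dB).
To meet 79.1 dB overall, the treated chiller may contribute at most 10^(79.1/10) − 4.467e+07 = 3.661e+07, i.e. 75.64 dB.
So the chiller must be reduced from 91.4 to 75.64 dB: IL = 15.76 dB.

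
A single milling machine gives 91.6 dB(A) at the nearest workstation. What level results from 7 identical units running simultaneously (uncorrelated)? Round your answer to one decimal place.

100.1 dB(A)

With 7 equal, uncorrelated contributions the intensity is 7× that of one unit, giving a rise of 10·log₁₀ 7.
L_total = 91.6 + 10·log₁₀(7) = 91.6 + 8.451 = 100.05 dB(A).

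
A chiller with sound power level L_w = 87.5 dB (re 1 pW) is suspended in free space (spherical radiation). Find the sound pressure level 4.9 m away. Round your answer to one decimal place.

Free-field spherical radiation: L_p = L_w − 10·log₁₀(4π·r²), r = 4.9 m.
4π·r² = 301.7 m², 10·log₁₀ of that is 24.796 dB.
L_p = 87.5 − 24.796 = 62.70 dB.

62.7 dB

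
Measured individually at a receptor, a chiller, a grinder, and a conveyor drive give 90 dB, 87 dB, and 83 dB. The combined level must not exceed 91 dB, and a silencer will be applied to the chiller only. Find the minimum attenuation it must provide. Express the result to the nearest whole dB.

3 dB

The untreated sources together contribute 10^(87/10) + 10^(83/10) = 7.007e+08, i.e. 88.46 dB.
The limit corresponds to 10^(91/10) = 1.259e+09; subtracting the fixed part leaves 5.582e+08 for the chiller, i.e. 87.47 dB.
So the chiller must be reduced from 90 to 87.47 dB: IL = 2.53 dB.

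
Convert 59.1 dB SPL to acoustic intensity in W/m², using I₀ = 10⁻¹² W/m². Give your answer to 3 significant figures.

8.13e-07 W/m²

I/I₀ = 10^(59.1/10) = 8.128e+05, so I = 8.128e+05 × 10⁻¹² W/m².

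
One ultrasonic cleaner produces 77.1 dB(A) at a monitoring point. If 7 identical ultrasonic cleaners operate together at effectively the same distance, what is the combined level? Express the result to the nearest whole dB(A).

86 dB(A)

With 7 equal, uncorrelated contributions the intensity is 7× that of one unit, giving a rise of 10·log₁₀ 7.
L_total = 77.1 + 10·log₁₀(7) = 77.1 + 8.451 = 85.55 dB(A).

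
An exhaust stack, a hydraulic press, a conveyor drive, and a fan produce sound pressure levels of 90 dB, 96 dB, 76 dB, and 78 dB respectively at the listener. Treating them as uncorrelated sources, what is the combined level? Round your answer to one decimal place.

For uncorrelated sources the intensities add, so convert each level to linear form, sum, and take 10·log₁₀ of the total.
Σ 10^(L/10) = 10^(90/10) + 10^(96/10) + 10^(76/10) + 10^(78/10) = 5.084e+09.
L_total = 10·log₁₀(5.084e+09) = 97.06 dB.

97.1 dB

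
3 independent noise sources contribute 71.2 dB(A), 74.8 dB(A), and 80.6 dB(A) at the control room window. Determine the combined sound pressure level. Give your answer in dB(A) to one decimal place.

82.0 dB(A)

For uncorrelated sources the intensities add, so convert each level to linear form, sum, and take 10·log₁₀ of the total.
Σ 10^(L/10) = 10^(71.2/10) + 10^(74.8/10) + 10^(80.6/10) = 1.582e+08.
L_total = 10·log₁₀(1.582e+08) = 81.99 dB(A).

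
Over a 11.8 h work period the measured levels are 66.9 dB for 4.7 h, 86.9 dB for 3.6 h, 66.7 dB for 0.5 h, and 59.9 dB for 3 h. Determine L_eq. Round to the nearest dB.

L_eq = 10·log₁₀[(1/T)·Σ tᵢ·10^(Lᵢ/10)] with T = 11.8 h.
Σ tᵢ·10^(Lᵢ/10) = 4.7·10^(66.9/10) + 3.6·10^(86.9/10) + 0.5·10^(66.7/10) + 3·10^(59.9/10) = 1.791e+09.
L_eq = 10·log₁₀(1.791e+09/11.8) = 81.81 dB.

82 dB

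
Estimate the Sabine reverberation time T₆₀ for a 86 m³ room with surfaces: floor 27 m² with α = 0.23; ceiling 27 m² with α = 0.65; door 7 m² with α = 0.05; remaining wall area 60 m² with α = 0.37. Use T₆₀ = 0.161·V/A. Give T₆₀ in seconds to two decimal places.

A = Σ Sᵢαᵢ = 27·0.23 + 27·0.65 + 7·0.05 + 60·0.37 = 46.31 m².
T₆₀ = 0.161·V/A = 0.161·86/46.31 = 0.299 s.

0.30 s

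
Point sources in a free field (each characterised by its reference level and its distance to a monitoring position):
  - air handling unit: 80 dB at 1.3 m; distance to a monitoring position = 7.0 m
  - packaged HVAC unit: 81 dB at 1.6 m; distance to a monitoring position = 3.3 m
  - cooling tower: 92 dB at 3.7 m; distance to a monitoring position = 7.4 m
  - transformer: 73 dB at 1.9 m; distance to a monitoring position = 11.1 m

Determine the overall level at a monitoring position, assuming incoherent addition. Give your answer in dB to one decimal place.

Apply inverse-square spreading to bring every level to the receiver, then sum 10^(L/10).
air handling unit: 80 − 20·log₁₀(7.0/1.3) = 80 − 14.62 = 65.38 dB.
packaged HVAC unit: 81 − 20·log₁₀(3.3/1.6) = 81 − 6.29 = 74.71 dB.
cooling tower: 92 − 20·log₁₀(7.4/3.7) = 92 − 6.02 = 85.98 dB.
transformer: 73 − 20·log₁₀(11.1/1.9) = 73 − 15.33 = 57.67 dB.
Σ 10^(L/10) = 4.299e+08 → L_total = 10·log₁₀(4.299e+08) = 86.33 dB.

86.3 dB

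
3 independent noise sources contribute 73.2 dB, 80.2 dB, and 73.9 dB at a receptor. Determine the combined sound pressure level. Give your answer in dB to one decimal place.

81.8 dB

For uncorrelated sources the intensities add, so convert each level to linear form, sum, and take 10·log₁₀ of the total.
Σ 10^(L/10) = 10^(73.2/10) + 10^(80.2/10) + 10^(73.9/10) = 1.502e+08.
L_total = 10·log₁₀(1.502e+08) = 81.77 dB.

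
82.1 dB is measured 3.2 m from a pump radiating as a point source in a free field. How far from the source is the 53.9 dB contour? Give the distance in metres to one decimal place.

82.3 m

Point-source spreading drops the level by 20·log₁₀(r₂/r₁); inverting, r₂/r₁ = 10^(ΔL/20).
r₂ = 3.2·10^((82.1−53.9)/20) = 3.2·10^(28.2/20) = 82.25 m.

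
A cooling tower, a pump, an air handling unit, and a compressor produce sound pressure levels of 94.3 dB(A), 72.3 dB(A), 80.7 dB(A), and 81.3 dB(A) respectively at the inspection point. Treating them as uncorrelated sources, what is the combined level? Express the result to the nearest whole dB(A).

95 dB(A)

Incoherent sources combine by intensity addition: L_total = 10·log₁₀(Σ 10^(L_i/10)).
Σ 10^(L/10) = 10^(94.3/10) + 10^(72.3/10) + 10^(80.7/10) + 10^(81.3/10) = 2.961e+09.
L_total = 10·log₁₀(2.961e+09) = 94.71 dB(A).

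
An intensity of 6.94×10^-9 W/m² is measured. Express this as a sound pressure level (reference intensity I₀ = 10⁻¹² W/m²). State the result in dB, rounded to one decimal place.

Dividing by I₀ shifts the exponent by 12: I/I₀ = 6.94×10^3.
L = 10·(0.8414 + 3) = 38.41 dB.

38.4 dB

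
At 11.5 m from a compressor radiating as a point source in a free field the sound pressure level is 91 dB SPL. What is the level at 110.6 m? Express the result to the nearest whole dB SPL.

Point-source attenuation: ΔL = 20·log₁₀(r₂/r₁) = 20·log₁₀(110.6/11.5) = 19.661 dB.
L₂ = 91 − 20·log₁₀(110.6/11.5) = 91 − 19.661 = 71.34 dB SPL.

71 dB SPL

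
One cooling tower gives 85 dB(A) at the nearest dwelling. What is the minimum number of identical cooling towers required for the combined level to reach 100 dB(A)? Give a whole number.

The shortfall is 100 − 85 = 15.0 dB, and N units add 10·log₁₀ N, so need 10·log₁₀ N ≥ 15.0.
N ≥ 10^(15.0/10) = 31.623, so N = 32.

32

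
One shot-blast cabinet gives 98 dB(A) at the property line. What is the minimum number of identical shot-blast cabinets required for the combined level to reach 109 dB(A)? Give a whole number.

Need L₁ + 10·log₁₀ N ≥ 109, i.e. log₁₀ N ≥ 1.10.
N ≥ 10^(11.0/10) = 12.589, so N = 13.

13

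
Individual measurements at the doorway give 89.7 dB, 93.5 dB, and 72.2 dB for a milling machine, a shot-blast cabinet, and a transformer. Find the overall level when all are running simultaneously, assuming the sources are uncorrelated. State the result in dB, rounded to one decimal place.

Incoherent sources combine by intensity addition: L_total = 10·log₁₀(Σ 10^(L_i/10)).
Σ 10^(L/10) = 10^(89.7/10) + 10^(93.5/10) + 10^(72.2/10) = 3.189e+09.
L_total = 10·log₁₀(3.189e+09) = 95.04 dB.

95.0 dB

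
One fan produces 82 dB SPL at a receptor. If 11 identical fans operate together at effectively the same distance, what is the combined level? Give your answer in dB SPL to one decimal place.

92.4 dB SPL

With 11 equal, uncorrelated contributions the intensity is 11× that of one unit, giving a rise of 10·log₁₀ 11.
L_total = 82 + 10·log₁₀(11) = 82 + 10.414 = 92.41 dB SPL.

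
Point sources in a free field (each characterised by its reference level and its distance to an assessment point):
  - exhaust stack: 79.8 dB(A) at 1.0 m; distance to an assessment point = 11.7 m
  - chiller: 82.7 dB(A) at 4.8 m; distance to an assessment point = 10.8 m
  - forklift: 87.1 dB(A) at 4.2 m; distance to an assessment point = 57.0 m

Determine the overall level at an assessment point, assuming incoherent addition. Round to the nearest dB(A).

Propagate each source to the receiver with L = L_ref − 20·log₁₀(r/r_ref), then add intensities.
exhaust stack: 79.8 − 20·log₁₀(11.7/1.0) = 79.8 − 21.36 = 58.44 dB(A).
chiller: 82.7 − 20·log₁₀(10.8/4.8) = 82.7 − 7.04 = 75.66 dB(A).
forklift: 87.1 − 20·log₁₀(57.0/4.2) = 87.1 − 22.65 = 64.45 dB(A).
Σ 10^(L/10) = 4.026e+07 → L_total = 10·log₁₀(4.026e+07) = 76.05 dB(A).

76 dB(A)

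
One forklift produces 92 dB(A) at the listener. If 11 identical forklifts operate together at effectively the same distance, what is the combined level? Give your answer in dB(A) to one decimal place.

With 11 equal, uncorrelated contributions the intensity is 11× that of one unit, giving a rise of 10·log₁₀ 11.
L_total = 92 + 10·log₁₀(11) = 92 + 10.414 = 102.41 dB(A).

102.4 dB(A)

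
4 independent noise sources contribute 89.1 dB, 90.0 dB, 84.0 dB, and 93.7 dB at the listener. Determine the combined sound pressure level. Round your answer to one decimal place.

For uncorrelated sources the intensities add, so convert each level to linear form, sum, and take 10·log₁₀ of the total.
Σ 10^(L/10) = 10^(89.1/10) + 10^(90.0/10) + 10^(84.0/10) + 10^(93.7/10) = 4.408e+09.
L_total = 10·log₁₀(4.408e+09) = 96.44 dB.

96.4 dB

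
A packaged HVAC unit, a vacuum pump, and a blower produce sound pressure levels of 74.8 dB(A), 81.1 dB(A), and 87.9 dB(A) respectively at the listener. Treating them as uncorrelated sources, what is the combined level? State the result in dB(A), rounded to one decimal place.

Incoherent sources combine by intensity addition: L_total = 10·log₁₀(Σ 10^(L_i/10)).
Σ 10^(L/10) = 10^(74.8/10) + 10^(81.1/10) + 10^(87.9/10) = 7.756e+08.
L_total = 10·log₁₀(7.756e+08) = 88.90 dB(A).

88.9 dB(A)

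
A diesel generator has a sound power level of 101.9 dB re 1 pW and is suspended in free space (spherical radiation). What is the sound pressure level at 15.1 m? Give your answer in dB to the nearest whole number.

67 dB

Free-field spherical radiation: L_p = L_w − 10·log₁₀(4π·r²), r = 15.1 m.
4π·r² = 2865 m², 10·log₁₀ of that is 34.572 dB.
L_p = 101.9 − 34.572 = 67.33 dB.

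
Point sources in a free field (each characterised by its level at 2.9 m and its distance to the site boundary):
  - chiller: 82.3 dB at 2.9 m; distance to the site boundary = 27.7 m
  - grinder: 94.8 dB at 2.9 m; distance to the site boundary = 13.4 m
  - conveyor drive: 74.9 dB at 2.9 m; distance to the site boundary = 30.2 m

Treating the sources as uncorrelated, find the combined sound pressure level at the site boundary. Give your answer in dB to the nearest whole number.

82 dB

First find each source's level at the receiver (point-source: −20·log₁₀(r/r_ref)), then combine on an intensity basis.
chiller: 82.3 − 20·log₁₀(27.7/2.9) = 82.3 − 19.60 = 62.70 dB.
grinder: 94.8 − 20·log₁₀(13.4/2.9) = 94.8 − 13.29 = 81.51 dB.
conveyor drive: 74.9 − 20·log₁₀(30.2/2.9) = 74.9 − 20.35 = 54.55 dB.
Σ 10^(L/10) = 1.436e+08 → L_total = 10·log₁₀(1.436e+08) = 81.57 dB.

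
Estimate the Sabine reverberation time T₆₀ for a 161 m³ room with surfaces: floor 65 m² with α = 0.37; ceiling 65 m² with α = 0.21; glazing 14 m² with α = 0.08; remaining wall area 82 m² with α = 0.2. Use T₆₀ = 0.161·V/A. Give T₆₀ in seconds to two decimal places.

0.47 s

A = Σ Sᵢαᵢ = 65·0.37 + 65·0.21 + 14·0.08 + 82·0.2 = 55.22 m².
T₆₀ = 0.161·V/A = 0.161·161/55.22 = 0.469 s.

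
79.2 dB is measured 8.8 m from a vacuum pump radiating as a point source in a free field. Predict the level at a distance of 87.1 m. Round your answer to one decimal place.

Spherical spreading from a point source gives a 20·log₁₀(r₂/r₁) drop.
L₂ = 79.2 − 20·log₁₀(87.1/8.8) = 79.2 − 19.911 = 59.29 dB.

59.3 dB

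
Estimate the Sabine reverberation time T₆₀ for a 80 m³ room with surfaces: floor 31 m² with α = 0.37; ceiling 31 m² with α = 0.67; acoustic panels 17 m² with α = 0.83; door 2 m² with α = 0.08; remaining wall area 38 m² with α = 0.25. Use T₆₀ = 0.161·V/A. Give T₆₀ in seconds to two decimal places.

0.23 s

A = Σ Sᵢαᵢ = 31·0.37 + 31·0.67 + 17·0.83 + 2·0.08 + 38·0.25 = 56.01 m².
T₆₀ = 0.161 × 80 / 56.01 = 0.230 s.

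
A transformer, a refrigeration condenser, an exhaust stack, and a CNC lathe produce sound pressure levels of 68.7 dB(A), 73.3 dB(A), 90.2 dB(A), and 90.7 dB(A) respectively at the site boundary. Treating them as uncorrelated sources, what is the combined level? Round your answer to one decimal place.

For uncorrelated sources the intensities add, so convert each level to linear form, sum, and take 10·log₁₀ of the total.
Σ 10^(L/10) = 10^(68.7/10) + 10^(73.3/10) + 10^(90.2/10) + 10^(90.7/10) = 2.251e+09.
L_total = 10·log₁₀(2.251e+09) = 93.52 dB(A).

93.5 dB(A)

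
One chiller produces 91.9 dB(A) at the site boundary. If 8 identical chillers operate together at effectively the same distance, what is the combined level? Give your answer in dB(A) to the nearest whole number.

With 8 equal, uncorrelated contributions the intensity is 8× that of one unit, giving a rise of 10·log₁₀ 8.
L_total = 91.9 + 10·log₁₀(8) = 91.9 + 9.031 = 100.93 dB(A).

101 dB(A)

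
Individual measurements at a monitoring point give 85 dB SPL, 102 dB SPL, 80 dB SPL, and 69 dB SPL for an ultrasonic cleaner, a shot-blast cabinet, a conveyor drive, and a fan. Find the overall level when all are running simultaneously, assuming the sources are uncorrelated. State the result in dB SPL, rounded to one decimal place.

For uncorrelated sources the intensities add, so convert each level to linear form, sum, and take 10·log₁₀ of the total.
Σ 10^(L/10) = 10^(85/10) + 10^(102/10) + 10^(80/10) + 10^(69/10) = 1.627e+10.
L_total = 10·log₁₀(1.627e+10) = 102.11 dB SPL.

102.1 dB SPL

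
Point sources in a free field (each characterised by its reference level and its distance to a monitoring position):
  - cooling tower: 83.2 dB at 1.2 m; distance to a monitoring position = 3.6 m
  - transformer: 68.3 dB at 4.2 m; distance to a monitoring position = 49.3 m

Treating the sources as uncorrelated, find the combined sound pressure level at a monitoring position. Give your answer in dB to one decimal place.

73.7 dB

Apply inverse-square spreading to bring every level to the receiver, then sum 10^(L/10).
cooling tower: 83.2 − 20·log₁₀(3.6/1.2) = 83.2 − 9.54 = 73.66 dB.
transformer: 68.3 − 20·log₁₀(49.3/4.2) = 68.3 − 21.39 = 46.91 dB.
Σ 10^(L/10) = 2.326e+07 → L_total = 10·log₁₀(2.326e+07) = 73.67 dB.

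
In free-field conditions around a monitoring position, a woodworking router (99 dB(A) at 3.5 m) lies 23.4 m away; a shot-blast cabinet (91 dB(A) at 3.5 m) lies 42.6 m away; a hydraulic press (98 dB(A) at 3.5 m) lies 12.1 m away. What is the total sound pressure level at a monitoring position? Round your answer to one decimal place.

Apply inverse-square spreading to bring every level to the receiver, then sum 10^(L/10).
woodworking router: 99 − 20·log₁₀(23.4/3.5) = 99 − 16.50 = 82.50 dB(A).
shot-blast cabinet: 91 − 20·log₁₀(42.6/3.5) = 91 − 21.71 = 69.29 dB(A).
hydraulic press: 98 − 20·log₁₀(12.1/3.5) = 98 − 10.77 = 87.23 dB(A).
Σ 10^(L/10) = 7.141e+08 → L_total = 10·log₁₀(7.141e+08) = 88.54 dB(A).

88.5 dB(A)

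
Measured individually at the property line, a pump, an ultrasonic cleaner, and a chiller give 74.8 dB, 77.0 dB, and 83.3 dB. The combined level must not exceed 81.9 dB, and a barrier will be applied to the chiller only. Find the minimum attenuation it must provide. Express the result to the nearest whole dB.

The untreated sources together contribute 10^(74.8/10) + 10^(77.0/10) = 8.032e+07, i.e. 79.05 dB.
The limit corresponds to 10^(81.9/10) = 1.549e+08; subtracting the fixed part leaves 7.456e+07 for the chiller, i.e. 78.73 dB.
Required insertion loss = 83.3 − 78.73 = 4.57 dB.

5 dB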